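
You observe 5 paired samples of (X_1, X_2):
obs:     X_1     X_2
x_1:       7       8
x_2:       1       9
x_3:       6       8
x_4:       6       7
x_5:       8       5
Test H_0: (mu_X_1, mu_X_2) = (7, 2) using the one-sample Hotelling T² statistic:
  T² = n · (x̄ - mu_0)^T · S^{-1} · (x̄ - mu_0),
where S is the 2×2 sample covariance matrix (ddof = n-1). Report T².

Step 1 — sample mean vector:
  mean(X_1) = (7 + 1 + 6 + 6 + 8) / 5 = 28/5 = 5.6
  mean(X_2) = (8 + 9 + 8 + 7 + 5) / 5 = 37/5 = 7.4
  x̄ = (5.6, 7.4),  deviation x̄ - mu_0 = (5.6, 7.4) - (7, 2) = (-1.4, 5.4).

Step 2 — sample covariance matrix, S[i,j] = (1/(n-1)) · Σ_k (x_{k,i} - mean_i) · (x_{k,j} - mean_j), divisor n-1 = 4:
  S[X_1,X_1] = ((1.4)·(1.4) + (-4.6)·(-4.6) + (0.4)·(0.4) + (0.4)·(0.4) + (2.4)·(2.4)) / 4 = 29.2/4 = 7.3
  S[X_1,X_2] = ((1.4)·(0.6) + (-4.6)·(1.6) + (0.4)·(0.6) + (0.4)·(-0.4) + (2.4)·(-2.4)) / 4 = -12.2/4 = -3.05
  S[X_2,X_2] = ((0.6)·(0.6) + (1.6)·(1.6) + (0.6)·(0.6) + (-0.4)·(-0.4) + (-2.4)·(-2.4)) / 4 = 9.2/4 = 2.3
  S = [[7.3, -3.05],
 [-3.05, 2.3]].

Step 3 — invert S. det(S) = 7.3·2.3 - (-3.05)² = 7.4875.
  S^{-1} = (1/det) · [[d, -b], [-b, a]] = [[0.3072, 0.4073],
 [0.4073, 0.975]].

Step 4 — quadratic form (x̄ - mu_0)^T · S^{-1} · (x̄ - mu_0):
  S^{-1} · (x̄ - mu_0) = (1.7696, 4.6945),
  (x̄ - mu_0)^T · [...] = (-1.4)·(1.7696) + (5.4)·(4.6945) = 22.8728.

Step 5 — scale by n: T² = 5 · 22.8728 = 114.3639.

T² ≈ 114.3639


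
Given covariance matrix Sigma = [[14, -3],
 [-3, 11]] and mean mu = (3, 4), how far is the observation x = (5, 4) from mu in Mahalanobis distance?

Step 1 — centre the observation: (x - mu) = (2, 0).

Step 2 — invert Sigma. det(Sigma) = 14·11 - (-3)² = 145.
  Sigma^{-1} = (1/det) · [[d, -b], [-b, a]] = [[0.0759, 0.0207],
 [0.0207, 0.0966]].

Step 3 — form the quadratic (x - mu)^T · Sigma^{-1} · (x - mu):
  Sigma^{-1} · (x - mu) = (0.1517, 0.0414).
  (x - mu)^T · [Sigma^{-1} · (x - mu)] = (2)·(0.1517) + (0)·(0.0414) = 0.3034.

Step 4 — take square root: d = √(0.3034) ≈ 0.5509.

d(x, mu) = √(0.3034) ≈ 0.5509


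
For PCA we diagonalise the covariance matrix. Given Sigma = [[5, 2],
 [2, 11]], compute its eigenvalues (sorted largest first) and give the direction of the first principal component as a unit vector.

Step 1 — characteristic polynomial of 2×2 Sigma:
  det(Sigma - λI) = λ² - trace · λ + det = 0.
  trace = 5 + 11 = 16, det = 5·11 - (2)² = 51.
Step 2 — discriminant:
  Δ = trace² - 4·det = 256 - 204 = 52.
Step 3 — eigenvalues:
  λ = (trace ± √Δ)/2 = (16 ± 7.2111)/2,
  λ_1 = 11.6056,  λ_2 = 4.3944.

Step 4 — unit eigenvector for λ_1: solve (Sigma - λ_1 I)v = 0. First row:
  (5 - 11.6056)·v_x + (2)·v_y = 0, i.e. (-6.6056)·v_x + (2)·v_y = 0,
  so v ∝ (b, λ_1 - a) = (2, 6.6056) = u.
  ||u|| = √((2)² + (6.6056)²) = √(47.6333) ≈ 6.9017,
  v_1 = u/||u|| ≈ (0.2898, 0.9571) (||v_1|| = 1).

λ_1 = 11.6056,  λ_2 = 4.3944;  v_1 ≈ (0.2898, 0.9571)


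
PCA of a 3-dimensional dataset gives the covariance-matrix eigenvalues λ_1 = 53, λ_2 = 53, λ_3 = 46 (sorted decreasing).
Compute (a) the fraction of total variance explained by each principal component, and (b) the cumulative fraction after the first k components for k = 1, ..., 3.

Step 1 — total variance = trace(Sigma) = Σ λ_i = 53 + 53 + 46 = 152.

Step 2 — fraction explained by component i = λ_i / Σ λ:
  PC1: 53/152 = 0.3487
  PC2: 53/152 = 0.3487
  PC3: 46/152 = 0.3026

Step 3 — cumulative fraction after k components = (λ_1 + ... + λ_k) / Σ λ:
  k = 1: 53/152 = 0.3487
  k = 2: (53 + 53)/152 = 106/152 = 0.6974
  k = 3: (53 + 53 + 46)/152 = 152/152 = 1

Summary (fraction, with percent):

explained: PC1 0.3487 (34.87%), PC2 0.3487 (34.87%), PC3 0.3026 (30.26%);  cumulative: 0.3487, 0.6974, 1


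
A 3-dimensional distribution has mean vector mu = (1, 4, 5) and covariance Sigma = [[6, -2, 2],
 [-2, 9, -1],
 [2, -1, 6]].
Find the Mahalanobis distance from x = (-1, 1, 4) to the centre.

Step 1 — centre the observation: (x - mu) = (-2, -3, -1).

Step 2 — invert Sigma (cofactor / det for 3×3, or solve directly):
  Sigma^{-1} = [[0.1992, 0.0376, -0.0602],
 [0.0376, 0.1203, 0.0075],
 [-0.0602, 0.0075, 0.188]].

Step 3 — form the quadratic (x - mu)^T · Sigma^{-1} · (x - mu):
  Sigma^{-1} · (x - mu) = (-0.4511, -0.4436, -0.0902).
  (x - mu)^T · [Sigma^{-1} · (x - mu)] = (-2)·(-0.4511) + (-3)·(-0.4436) + (-1)·(-0.0902) = 2.3233.

Step 4 — take square root: d = √(2.3233) ≈ 1.5242.

d(x, mu) = √(2.3233) ≈ 1.5242


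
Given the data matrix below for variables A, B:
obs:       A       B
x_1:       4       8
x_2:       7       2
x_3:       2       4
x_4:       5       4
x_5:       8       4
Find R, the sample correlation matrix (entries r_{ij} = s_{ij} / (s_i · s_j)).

Step 1 — column means:
  mean(A) = (4 + 7 + 2 + 5 + 8) / 5 = 26/5 = 5.2
  mean(B) = (8 + 2 + 4 + 4 + 4) / 5 = 22/5 = 4.4

Step 2 — sample variances and covariances s[i,j] = (1/(n-1)) · Σ_k (x_{k,i} - mean_i) · (x_{k,j} - mean_j), with n-1 = 4:
  s[A,A] = ((-1.2)·(-1.2) + (1.8)·(1.8) + (-3.2)·(-3.2) + (-0.2)·(-0.2) + (2.8)·(2.8)) / 4 = 22.8/4 = 5.7
  s[A,B] = ((-1.2)·(3.6) + (1.8)·(-2.4) + (-3.2)·(-0.4) + (-0.2)·(-0.4) + (2.8)·(-0.4)) / 4 = -8.4/4 = -2.1
  s[B,B] = ((3.6)·(3.6) + (-2.4)·(-2.4) + (-0.4)·(-0.4) + (-0.4)·(-0.4) + (-0.4)·(-0.4)) / 4 = 19.2/4 = 4.8
  Sample standard deviations s_i = √(s[i,i]):
  s(A) = √(5.7) = 2.3875
  s(B) = √(4.8) = 2.1909

Step 3 — r_{ij} = s_{ij} / (s_i · s_j):
  r[A,A] = 1 (diagonal).
  r[A,B] = -2.1 / (2.3875 · 2.1909) = -2.1 / 5.2307 = -0.4015
  r[B,B] = 1 (diagonal).

R is symmetric with unit diagonal. Assembling:

R = [[1, -0.4015],
 [-0.4015, 1]]


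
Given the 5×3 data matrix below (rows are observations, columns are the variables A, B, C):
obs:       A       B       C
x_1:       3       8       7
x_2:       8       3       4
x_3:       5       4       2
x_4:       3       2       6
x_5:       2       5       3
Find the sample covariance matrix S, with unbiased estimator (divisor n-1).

Step 1 — column means:
  mean(A) = (3 + 8 + 5 + 3 + 2) / 5 = 21/5 = 4.2
  mean(B) = (8 + 3 + 4 + 2 + 5) / 5 = 22/5 = 4.4
  mean(C) = (7 + 4 + 2 + 6 + 3) / 5 = 22/5 = 4.4

Step 2 — sample covariance S[i,j] = (1/(n-1)) · Σ_k (x_{k,i} - mean_i) · (x_{k,j} - mean_j), with n-1 = 4.
  S[A,A] = ((-1.2)·(-1.2) + (3.8)·(3.8) + (0.8)·(0.8) + (-1.2)·(-1.2) + (-2.2)·(-2.2)) / 4 = 22.8/4 = 5.7
  S[A,B] = ((-1.2)·(3.6) + (3.8)·(-1.4) + (0.8)·(-0.4) + (-1.2)·(-2.4) + (-2.2)·(0.6)) / 4 = -8.4/4 = -2.1
  S[A,C] = ((-1.2)·(2.6) + (3.8)·(-0.4) + (0.8)·(-2.4) + (-1.2)·(1.6) + (-2.2)·(-1.4)) / 4 = -5.4/4 = -1.35
  S[B,B] = ((3.6)·(3.6) + (-1.4)·(-1.4) + (-0.4)·(-0.4) + (-2.4)·(-2.4) + (0.6)·(0.6)) / 4 = 21.2/4 = 5.3
  S[B,C] = ((3.6)·(2.6) + (-1.4)·(-0.4) + (-0.4)·(-2.4) + (-2.4)·(1.6) + (0.6)·(-1.4)) / 4 = 6.2/4 = 1.55
  S[C,C] = ((2.6)·(2.6) + (-0.4)·(-0.4) + (-2.4)·(-2.4) + (1.6)·(1.6) + (-1.4)·(-1.4)) / 4 = 17.2/4 = 4.3

S is symmetric (S[j,i] = S[i,j]). Assembling:

S = [[5.7, -2.1, -1.35],
 [-2.1, 5.3, 1.55],
 [-1.35, 1.55, 4.3]]


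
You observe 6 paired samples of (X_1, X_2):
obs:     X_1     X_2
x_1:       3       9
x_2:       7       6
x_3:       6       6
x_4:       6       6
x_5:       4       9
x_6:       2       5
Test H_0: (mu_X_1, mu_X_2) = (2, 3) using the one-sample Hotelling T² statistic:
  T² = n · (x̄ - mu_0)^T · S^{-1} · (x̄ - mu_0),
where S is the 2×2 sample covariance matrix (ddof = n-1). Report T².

Step 1 — sample mean vector:
  mean(X_1) = (3 + 7 + 6 + 6 + 4 + 2) / 6 = 28/6 = 4.6667
  mean(X_2) = (9 + 6 + 6 + 6 + 9 + 5) / 6 = 41/6 = 6.8333
  x̄ = (4.6667, 6.8333),  deviation x̄ - mu_0 = (4.6667, 6.8333) - (2, 3) = (2.6667, 3.8333).

Step 2 — sample covariance matrix, S[i,j] = (1/(n-1)) · Σ_k (x_{k,i} - mean_i) · (x_{k,j} - mean_j), divisor n-1 = 5:
  S[X_1,X_1] = ((-1.6667)·(-1.6667) + (2.3333)·(2.3333) + (1.3333)·(1.3333) + (1.3333)·(1.3333) + (-0.6667)·(-0.6667) + (-2.6667)·(-2.6667)) / 5 = 19.3333/5 = 3.8667
  S[X_1,X_2] = ((-1.6667)·(2.1667) + (2.3333)·(-0.8333) + (1.3333)·(-0.8333) + (1.3333)·(-0.8333) + (-0.6667)·(2.1667) + (-2.6667)·(-1.8333)) / 5 = -4.3333/5 = -0.8667
  S[X_2,X_2] = ((2.1667)·(2.1667) + (-0.8333)·(-0.8333) + (-0.8333)·(-0.8333) + (-0.8333)·(-0.8333) + (2.1667)·(2.1667) + (-1.8333)·(-1.8333)) / 5 = 14.8333/5 = 2.9667
  S = [[3.8667, -0.8667],
 [-0.8667, 2.9667]].

Step 3 — invert S. det(S) = 3.8667·2.9667 - (-0.8667)² = 10.72.
  S^{-1} = (1/det) · [[d, -b], [-b, a]] = [[0.2767, 0.0808],
 [0.0808, 0.3607]].

Step 4 — quadratic form (x̄ - mu_0)^T · S^{-1} · (x̄ - mu_0):
  S^{-1} · (x̄ - mu_0) = (1.0479, 1.5983),
  (x̄ - mu_0)^T · [...] = (2.6667)·(1.0479) + (3.8333)·(1.5983) = 8.921.

Step 5 — scale by n: T² = 6 · 8.921 = 53.5261.

T² ≈ 53.5261


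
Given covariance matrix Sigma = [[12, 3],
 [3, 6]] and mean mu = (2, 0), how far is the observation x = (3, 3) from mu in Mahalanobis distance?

Step 1 — centre the observation: (x - mu) = (1, 3).

Step 2 — invert Sigma. det(Sigma) = 12·6 - (3)² = 63.
  Sigma^{-1} = (1/det) · [[d, -b], [-b, a]] = [[0.0952, -0.0476],
 [-0.0476, 0.1905]].

Step 3 — form the quadratic (x - mu)^T · Sigma^{-1} · (x - mu):
  Sigma^{-1} · (x - mu) = (-0.0476, 0.5238).
  (x - mu)^T · [Sigma^{-1} · (x - mu)] = (1)·(-0.0476) + (3)·(0.5238) = 1.5238.

Step 4 — take square root: d = √(1.5238) ≈ 1.2344.

d(x, mu) = √(1.5238) ≈ 1.2344


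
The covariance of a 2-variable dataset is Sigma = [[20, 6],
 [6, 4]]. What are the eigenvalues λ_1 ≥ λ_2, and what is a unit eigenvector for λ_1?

Step 1 — characteristic polynomial of 2×2 Sigma:
  det(Sigma - λI) = λ² - trace · λ + det = 0.
  trace = 20 + 4 = 24, det = 20·4 - (6)² = 44.
Step 2 — discriminant:
  Δ = trace² - 4·det = 576 - 176 = 400.
Step 3 — eigenvalues:
  λ = (trace ± √Δ)/2 = (24 ± 20)/2,
  λ_1 = 22,  λ_2 = 2.

Step 4 — unit eigenvector for λ_1: solve (Sigma - λ_1 I)v = 0. First row:
  (20 - 22)·v_x + (6)·v_y = 0, i.e. (-2)·v_x + (6)·v_y = 0,
  so v ∝ (b, λ_1 - a) = (6, 2) = u.
  ||u|| = √((6)² + (2)²) = √(40) ≈ 6.3246,
  v_1 = u/||u|| ≈ (0.9487, 0.3162) (||v_1|| = 1).

λ_1 = 22,  λ_2 = 2;  v_1 ≈ (0.9487, 0.3162)


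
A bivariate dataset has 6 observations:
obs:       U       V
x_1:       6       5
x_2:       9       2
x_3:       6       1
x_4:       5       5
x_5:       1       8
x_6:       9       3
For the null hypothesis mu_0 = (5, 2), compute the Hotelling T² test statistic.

Step 1 — sample mean vector:
  mean(U) = (6 + 9 + 6 + 5 + 1 + 9) / 6 = 36/6 = 6
  mean(V) = (5 + 2 + 1 + 5 + 8 + 3) / 6 = 24/6 = 4
  x̄ = (6, 4),  deviation x̄ - mu_0 = (6, 4) - (5, 2) = (1, 2).

Step 2 — sample covariance matrix, S[i,j] = (1/(n-1)) · Σ_k (x_{k,i} - mean_i) · (x_{k,j} - mean_j), divisor n-1 = 5:
  S[U,U] = ((0)·(0) + (3)·(3) + (0)·(0) + (-1)·(-1) + (-5)·(-5) + (3)·(3)) / 5 = 44/5 = 8.8
  S[U,V] = ((0)·(1) + (3)·(-2) + (0)·(-3) + (-1)·(1) + (-5)·(4) + (3)·(-1)) / 5 = -30/5 = -6
  S[V,V] = ((1)·(1) + (-2)·(-2) + (-3)·(-3) + (1)·(1) + (4)·(4) + (-1)·(-1)) / 5 = 32/5 = 6.4
  S = [[8.8, -6],
 [-6, 6.4]].

Step 3 — invert S. det(S) = 8.8·6.4 - (-6)² = 20.32.
  S^{-1} = (1/det) · [[d, -b], [-b, a]] = [[0.315, 0.2953],
 [0.2953, 0.4331]].

Step 4 — quadratic form (x̄ - mu_0)^T · S^{-1} · (x̄ - mu_0):
  S^{-1} · (x̄ - mu_0) = (0.9055, 1.1614),
  (x̄ - mu_0)^T · [...] = (1)·(0.9055) + (2)·(1.1614) = 3.2283.

Step 5 — scale by n: T² = 6 · 3.2283 = 19.3701.

T² ≈ 19.3701


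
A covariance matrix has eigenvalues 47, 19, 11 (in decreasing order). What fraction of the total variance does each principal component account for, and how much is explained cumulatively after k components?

Step 1 — total variance = trace(Sigma) = Σ λ_i = 47 + 19 + 11 = 77.

Step 2 — fraction explained by component i = λ_i / Σ λ:
  PC1: 47/77 = 0.6104
  PC2: 19/77 = 0.2468
  PC3: 11/77 = 0.1429

Step 3 — cumulative fraction after k components = (λ_1 + ... + λ_k) / Σ λ:
  k = 1: 47/77 = 0.6104
  k = 2: (47 + 19)/77 = 66/77 = 0.8571
  k = 3: (47 + 19 + 11)/77 = 77/77 = 1

Summary (fraction, with percent):

explained: PC1 0.6104 (61.04%), PC2 0.2468 (24.68%), PC3 0.1429 (14.29%);  cumulative: 0.6104, 0.8571, 1


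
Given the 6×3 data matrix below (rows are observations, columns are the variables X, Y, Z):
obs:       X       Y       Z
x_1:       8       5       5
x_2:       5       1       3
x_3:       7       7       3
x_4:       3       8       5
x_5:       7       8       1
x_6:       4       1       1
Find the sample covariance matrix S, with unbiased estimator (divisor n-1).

Step 1 — column means:
  mean(X) = (8 + 5 + 7 + 3 + 7 + 4) / 6 = 34/6 = 5.6667
  mean(Y) = (5 + 1 + 7 + 8 + 8 + 1) / 6 = 30/6 = 5
  mean(Z) = (5 + 3 + 3 + 5 + 1 + 1) / 6 = 18/6 = 3

Step 2 — sample covariance S[i,j] = (1/(n-1)) · Σ_k (x_{k,i} - mean_i) · (x_{k,j} - mean_j), with n-1 = 5.
  S[X,X] = ((2.3333)·(2.3333) + (-0.6667)·(-0.6667) + (1.3333)·(1.3333) + (-2.6667)·(-2.6667) + (1.3333)·(1.3333) + (-1.6667)·(-1.6667)) / 5 = 19.3333/5 = 3.8667
  S[X,Y] = ((2.3333)·(0) + (-0.6667)·(-4) + (1.3333)·(2) + (-2.6667)·(3) + (1.3333)·(3) + (-1.6667)·(-4)) / 5 = 8/5 = 1.6
  S[X,Z] = ((2.3333)·(2) + (-0.6667)·(0) + (1.3333)·(0) + (-2.6667)·(2) + (1.3333)·(-2) + (-1.6667)·(-2)) / 5 = 0/5 = 0
  S[Y,Y] = ((0)·(0) + (-4)·(-4) + (2)·(2) + (3)·(3) + (3)·(3) + (-4)·(-4)) / 5 = 54/5 = 10.8
  S[Y,Z] = ((0)·(2) + (-4)·(0) + (2)·(0) + (3)·(2) + (3)·(-2) + (-4)·(-2)) / 5 = 8/5 = 1.6
  S[Z,Z] = ((2)·(2) + (0)·(0) + (0)·(0) + (2)·(2) + (-2)·(-2) + (-2)·(-2)) / 5 = 16/5 = 3.2

S is symmetric (S[j,i] = S[i,j]). Assembling:

S = [[3.8667, 1.6, 0],
 [1.6, 10.8, 1.6],
 [0, 1.6, 3.2]]


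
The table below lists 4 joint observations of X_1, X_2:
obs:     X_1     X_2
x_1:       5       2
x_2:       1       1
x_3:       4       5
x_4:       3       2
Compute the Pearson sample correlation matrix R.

Step 1 — column means:
  mean(X_1) = (5 + 1 + 4 + 3) / 4 = 13/4 = 3.25
  mean(X_2) = (2 + 1 + 5 + 2) / 4 = 10/4 = 2.5

Step 2 — sample variances and covariances s[i,j] = (1/(n-1)) · Σ_k (x_{k,i} - mean_i) · (x_{k,j} - mean_j), with n-1 = 3:
  s[X_1,X_1] = ((1.75)·(1.75) + (-2.25)·(-2.25) + (0.75)·(0.75) + (-0.25)·(-0.25)) / 3 = 8.75/3 = 2.9167
  s[X_1,X_2] = ((1.75)·(-0.5) + (-2.25)·(-1.5) + (0.75)·(2.5) + (-0.25)·(-0.5)) / 3 = 4.5/3 = 1.5
  s[X_2,X_2] = ((-0.5)·(-0.5) + (-1.5)·(-1.5) + (2.5)·(2.5) + (-0.5)·(-0.5)) / 3 = 9/3 = 3
  Sample standard deviations s_i = √(s[i,i]):
  s(X_1) = √(2.9167) = 1.7078
  s(X_2) = √(3) = 1.7321

Step 3 — r_{ij} = s_{ij} / (s_i · s_j):
  r[X_1,X_1] = 1 (diagonal).
  r[X_1,X_2] = 1.5 / (1.7078 · 1.7321) = 1.5 / 2.958 = 0.5071
  r[X_2,X_2] = 1 (diagonal).

R is symmetric with unit diagonal. Assembling:

R = [[1, 0.5071],
 [0.5071, 1]]


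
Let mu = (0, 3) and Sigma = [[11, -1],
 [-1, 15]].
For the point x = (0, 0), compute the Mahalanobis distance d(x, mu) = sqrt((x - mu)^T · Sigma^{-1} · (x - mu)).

Step 1 — centre the observation: (x - mu) = (0, -3).

Step 2 — invert Sigma. det(Sigma) = 11·15 - (-1)² = 164.
  Sigma^{-1} = (1/det) · [[d, -b], [-b, a]] = [[0.0915, 0.0061],
 [0.0061, 0.0671]].

Step 3 — form the quadratic (x - mu)^T · Sigma^{-1} · (x - mu):
  Sigma^{-1} · (x - mu) = (-0.0183, -0.2012).
  (x - mu)^T · [Sigma^{-1} · (x - mu)] = (0)·(-0.0183) + (-3)·(-0.2012) = 0.6037.

Step 4 — take square root: d = √(0.6037) ≈ 0.777.

d(x, mu) = √(0.6037) ≈ 0.777


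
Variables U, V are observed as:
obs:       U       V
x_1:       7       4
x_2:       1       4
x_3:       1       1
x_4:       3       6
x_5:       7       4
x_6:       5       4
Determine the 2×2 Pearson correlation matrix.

Step 1 — column means:
  mean(U) = (7 + 1 + 1 + 3 + 7 + 5) / 6 = 24/6 = 4
  mean(V) = (4 + 4 + 1 + 6 + 4 + 4) / 6 = 23/6 = 3.8333

Step 2 — sample variances and covariances s[i,j] = (1/(n-1)) · Σ_k (x_{k,i} - mean_i) · (x_{k,j} - mean_j), with n-1 = 5:
  s[U,U] = ((3)·(3) + (-3)·(-3) + (-3)·(-3) + (-1)·(-1) + (3)·(3) + (1)·(1)) / 5 = 38/5 = 7.6
  s[U,V] = ((3)·(0.1667) + (-3)·(0.1667) + (-3)·(-2.8333) + (-1)·(2.1667) + (3)·(0.1667) + (1)·(0.1667)) / 5 = 7/5 = 1.4
  s[V,V] = ((0.1667)·(0.1667) + (0.1667)·(0.1667) + (-2.8333)·(-2.8333) + (2.1667)·(2.1667) + (0.1667)·(0.1667) + (0.1667)·(0.1667)) / 5 = 12.8333/5 = 2.5667
  Sample standard deviations s_i = √(s[i,i]):
  s(U) = √(7.6) = 2.7568
  s(V) = √(2.5667) = 1.6021

Step 3 — r_{ij} = s_{ij} / (s_i · s_j):
  r[U,U] = 1 (diagonal).
  r[U,V] = 1.4 / (2.7568 · 1.6021) = 1.4 / 4.4166 = 0.317
  r[V,V] = 1 (diagonal).

R is symmetric with unit diagonal. Assembling:

R = [[1, 0.317],
 [0.317, 1]]


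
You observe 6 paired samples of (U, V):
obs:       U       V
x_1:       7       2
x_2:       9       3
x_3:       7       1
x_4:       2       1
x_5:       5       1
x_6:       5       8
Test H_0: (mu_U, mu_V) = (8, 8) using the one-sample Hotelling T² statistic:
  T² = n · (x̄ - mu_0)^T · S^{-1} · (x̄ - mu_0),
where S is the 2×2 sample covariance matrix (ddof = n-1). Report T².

Step 1 — sample mean vector:
  mean(U) = (7 + 9 + 7 + 2 + 5 + 5) / 6 = 35/6 = 5.8333
  mean(V) = (2 + 3 + 1 + 1 + 1 + 8) / 6 = 16/6 = 2.6667
  x̄ = (5.8333, 2.6667),  deviation x̄ - mu_0 = (5.8333, 2.6667) - (8, 8) = (-2.1667, -5.3333).

Step 2 — sample covariance matrix, S[i,j] = (1/(n-1)) · Σ_k (x_{k,i} - mean_i) · (x_{k,j} - mean_j), divisor n-1 = 5:
  S[U,U] = ((1.1667)·(1.1667) + (3.1667)·(3.1667) + (1.1667)·(1.1667) + (-3.8333)·(-3.8333) + (-0.8333)·(-0.8333) + (-0.8333)·(-0.8333)) / 5 = 28.8333/5 = 5.7667
  S[U,V] = ((1.1667)·(-0.6667) + (3.1667)·(0.3333) + (1.1667)·(-1.6667) + (-3.8333)·(-1.6667) + (-0.8333)·(-1.6667) + (-0.8333)·(5.3333)) / 5 = 1.6667/5 = 0.3333
  S[V,V] = ((-0.6667)·(-0.6667) + (0.3333)·(0.3333) + (-1.6667)·(-1.6667) + (-1.6667)·(-1.6667) + (-1.6667)·(-1.6667) + (5.3333)·(5.3333)) / 5 = 37.3333/5 = 7.4667
  S = [[5.7667, 0.3333],
 [0.3333, 7.4667]].

Step 3 — invert S. det(S) = 5.7667·7.4667 - (0.3333)² = 42.9467.
  S^{-1} = (1/det) · [[d, -b], [-b, a]] = [[0.1739, -0.0078],
 [-0.0078, 0.1343]].

Step 4 — quadratic form (x̄ - mu_0)^T · S^{-1} · (x̄ - mu_0):
  S^{-1} · (x̄ - mu_0) = (-0.3353, -0.6993),
  (x̄ - mu_0)^T · [...] = (-2.1667)·(-0.3353) + (-5.3333)·(-0.6993) = 4.4562.

Step 5 — scale by n: T² = 6 · 4.4562 = 26.737.

T² ≈ 26.737


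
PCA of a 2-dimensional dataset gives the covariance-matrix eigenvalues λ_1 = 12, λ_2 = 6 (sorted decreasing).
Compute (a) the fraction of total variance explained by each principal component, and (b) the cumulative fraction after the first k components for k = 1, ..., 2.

Step 1 — total variance = trace(Sigma) = Σ λ_i = 12 + 6 = 18.

Step 2 — fraction explained by component i = λ_i / Σ λ:
  PC1: 12/18 = 0.6667
  PC2: 6/18 = 0.3333

Step 3 — cumulative fraction after k components = (λ_1 + ... + λ_k) / Σ λ:
  k = 1: 12/18 = 0.6667
  k = 2: (12 + 6)/18 = 18/18 = 1

Summary (fraction, with percent):

explained: PC1 0.6667 (66.67%), PC2 0.3333 (33.33%);  cumulative: 0.6667, 1


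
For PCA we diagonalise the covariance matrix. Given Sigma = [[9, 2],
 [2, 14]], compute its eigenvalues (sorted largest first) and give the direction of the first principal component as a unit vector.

Step 1 — characteristic polynomial of 2×2 Sigma:
  det(Sigma - λI) = λ² - trace · λ + det = 0.
  trace = 9 + 14 = 23, det = 9·14 - (2)² = 122.
Step 2 — discriminant:
  Δ = trace² - 4·det = 529 - 488 = 41.
Step 3 — eigenvalues:
  λ = (trace ± √Δ)/2 = (23 ± 6.4031)/2,
  λ_1 = 14.7016,  λ_2 = 8.2984.

Step 4 — unit eigenvector for λ_1: solve (Sigma - λ_1 I)v = 0. First row:
  (9 - 14.7016)·v_x + (2)·v_y = 0, i.e. (-5.7016)·v_x + (2)·v_y = 0,
  so v ∝ (b, λ_1 - a) = (2, 5.7016) = u.
  ||u|| = √((2)² + (5.7016)²) = √(36.5078) ≈ 6.0422,
  v_1 = u/||u|| ≈ (0.331, 0.9436) (||v_1|| = 1).

λ_1 = 14.7016,  λ_2 = 8.2984;  v_1 ≈ (0.331, 0.9436)


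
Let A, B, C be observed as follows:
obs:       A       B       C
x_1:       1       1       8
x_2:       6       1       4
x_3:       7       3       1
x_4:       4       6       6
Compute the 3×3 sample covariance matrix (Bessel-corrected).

Step 1 — column means:
  mean(A) = (1 + 6 + 7 + 4) / 4 = 18/4 = 4.5
  mean(B) = (1 + 1 + 3 + 6) / 4 = 11/4 = 2.75
  mean(C) = (8 + 4 + 1 + 6) / 4 = 19/4 = 4.75

Step 2 — sample covariance S[i,j] = (1/(n-1)) · Σ_k (x_{k,i} - mean_i) · (x_{k,j} - mean_j), with n-1 = 3.
  S[A,A] = ((-3.5)·(-3.5) + (1.5)·(1.5) + (2.5)·(2.5) + (-0.5)·(-0.5)) / 3 = 21/3 = 7
  S[A,B] = ((-3.5)·(-1.75) + (1.5)·(-1.75) + (2.5)·(0.25) + (-0.5)·(3.25)) / 3 = 2.5/3 = 0.8333
  S[A,C] = ((-3.5)·(3.25) + (1.5)·(-0.75) + (2.5)·(-3.75) + (-0.5)·(1.25)) / 3 = -22.5/3 = -7.5
  S[B,B] = ((-1.75)·(-1.75) + (-1.75)·(-1.75) + (0.25)·(0.25) + (3.25)·(3.25)) / 3 = 16.75/3 = 5.5833
  S[B,C] = ((-1.75)·(3.25) + (-1.75)·(-0.75) + (0.25)·(-3.75) + (3.25)·(1.25)) / 3 = -1.25/3 = -0.4167
  S[C,C] = ((3.25)·(3.25) + (-0.75)·(-0.75) + (-3.75)·(-3.75) + (1.25)·(1.25)) / 3 = 26.75/3 = 8.9167

S is symmetric (S[j,i] = S[i,j]). Assembling:

S = [[7, 0.8333, -7.5],
 [0.8333, 5.5833, -0.4167],
 [-7.5, -0.4167, 8.9167]]


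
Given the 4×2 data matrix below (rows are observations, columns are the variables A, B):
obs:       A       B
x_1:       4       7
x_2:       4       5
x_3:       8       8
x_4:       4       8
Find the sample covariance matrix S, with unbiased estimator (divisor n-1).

Step 1 — column means:
  mean(A) = (4 + 4 + 8 + 4) / 4 = 20/4 = 5
  mean(B) = (7 + 5 + 8 + 8) / 4 = 28/4 = 7

Step 2 — sample covariance S[i,j] = (1/(n-1)) · Σ_k (x_{k,i} - mean_i) · (x_{k,j} - mean_j), with n-1 = 3.
  S[A,A] = ((-1)·(-1) + (-1)·(-1) + (3)·(3) + (-1)·(-1)) / 3 = 12/3 = 4
  S[A,B] = ((-1)·(0) + (-1)·(-2) + (3)·(1) + (-1)·(1)) / 3 = 4/3 = 1.3333
  S[B,B] = ((0)·(0) + (-2)·(-2) + (1)·(1) + (1)·(1)) / 3 = 6/3 = 2

S is symmetric (S[j,i] = S[i,j]). Assembling:

S = [[4, 1.3333],
 [1.3333, 2]]


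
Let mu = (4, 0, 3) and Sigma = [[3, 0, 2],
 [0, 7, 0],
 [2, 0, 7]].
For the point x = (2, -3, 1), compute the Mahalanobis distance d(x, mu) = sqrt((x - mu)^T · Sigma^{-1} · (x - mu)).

Step 1 — centre the observation: (x - mu) = (-2, -3, -2).

Step 2 — invert Sigma (cofactor / det for 3×3, or solve directly):
  Sigma^{-1} = [[0.4118, 0, -0.1176],
 [0, 0.1429, 0],
 [-0.1176, 0, 0.1765]].

Step 3 — form the quadratic (x - mu)^T · Sigma^{-1} · (x - mu):
  Sigma^{-1} · (x - mu) = (-0.5882, -0.4286, -0.1176).
  (x - mu)^T · [Sigma^{-1} · (x - mu)] = (-2)·(-0.5882) + (-3)·(-0.4286) + (-2)·(-0.1176) = 2.6975.

Step 4 — take square root: d = √(2.6975) ≈ 1.6424.

d(x, mu) = √(2.6975) ≈ 1.6424


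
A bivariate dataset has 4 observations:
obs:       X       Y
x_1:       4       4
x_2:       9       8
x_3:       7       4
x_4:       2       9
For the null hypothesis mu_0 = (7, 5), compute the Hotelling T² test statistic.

Step 1 — sample mean vector:
  mean(X) = (4 + 9 + 7 + 2) / 4 = 22/4 = 5.5
  mean(Y) = (4 + 8 + 4 + 9) / 4 = 25/4 = 6.25
  x̄ = (5.5, 6.25),  deviation x̄ - mu_0 = (5.5, 6.25) - (7, 5) = (-1.5, 1.25).

Step 2 — sample covariance matrix, S[i,j] = (1/(n-1)) · Σ_k (x_{k,i} - mean_i) · (x_{k,j} - mean_j), divisor n-1 = 3:
  S[X,X] = ((-1.5)·(-1.5) + (3.5)·(3.5) + (1.5)·(1.5) + (-3.5)·(-3.5)) / 3 = 29/3 = 9.6667
  S[X,Y] = ((-1.5)·(-2.25) + (3.5)·(1.75) + (1.5)·(-2.25) + (-3.5)·(2.75)) / 3 = -3.5/3 = -1.1667
  S[Y,Y] = ((-2.25)·(-2.25) + (1.75)·(1.75) + (-2.25)·(-2.25) + (2.75)·(2.75)) / 3 = 20.75/3 = 6.9167
  S = [[9.6667, -1.1667],
 [-1.1667, 6.9167]].

Step 3 — invert S. det(S) = 9.6667·6.9167 - (-1.1667)² = 65.5.
  S^{-1} = (1/det) · [[d, -b], [-b, a]] = [[0.1056, 0.0178],
 [0.0178, 0.1476]].

Step 4 — quadratic form (x̄ - mu_0)^T · S^{-1} · (x̄ - mu_0):
  S^{-1} · (x̄ - mu_0) = (-0.1361, 0.1578),
  (x̄ - mu_0)^T · [...] = (-1.5)·(-0.1361) + (1.25)·(0.1578) = 0.4014.

Step 5 — scale by n: T² = 4 · 0.4014 = 1.6056.

T² ≈ 1.6056


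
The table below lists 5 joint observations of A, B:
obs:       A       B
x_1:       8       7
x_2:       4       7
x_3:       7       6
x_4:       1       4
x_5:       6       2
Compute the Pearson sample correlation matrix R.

Step 1 — column means:
  mean(A) = (8 + 4 + 7 + 1 + 6) / 5 = 26/5 = 5.2
  mean(B) = (7 + 7 + 6 + 4 + 2) / 5 = 26/5 = 5.2

Step 2 — sample variances and covariances s[i,j] = (1/(n-1)) · Σ_k (x_{k,i} - mean_i) · (x_{k,j} - mean_j), with n-1 = 4:
  s[A,A] = ((2.8)·(2.8) + (-1.2)·(-1.2) + (1.8)·(1.8) + (-4.2)·(-4.2) + (0.8)·(0.8)) / 4 = 30.8/4 = 7.7
  s[A,B] = ((2.8)·(1.8) + (-1.2)·(1.8) + (1.8)·(0.8) + (-4.2)·(-1.2) + (0.8)·(-3.2)) / 4 = 6.8/4 = 1.7
  s[B,B] = ((1.8)·(1.8) + (1.8)·(1.8) + (0.8)·(0.8) + (-1.2)·(-1.2) + (-3.2)·(-3.2)) / 4 = 18.8/4 = 4.7
  Sample standard deviations s_i = √(s[i,i]):
  s(A) = √(7.7) = 2.7749
  s(B) = √(4.7) = 2.1679

Step 3 — r_{ij} = s_{ij} / (s_i · s_j):
  r[A,A] = 1 (diagonal).
  r[A,B] = 1.7 / (2.7749 · 2.1679) = 1.7 / 6.0158 = 0.2826
  r[B,B] = 1 (diagonal).

R is symmetric with unit diagonal. Assembling:

R = [[1, 0.2826],
 [0.2826, 1]]


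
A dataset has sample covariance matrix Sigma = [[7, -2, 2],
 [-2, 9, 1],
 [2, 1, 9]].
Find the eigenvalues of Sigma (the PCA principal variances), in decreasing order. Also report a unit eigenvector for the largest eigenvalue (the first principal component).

Step 1 — characteristic polynomial p(λ) = det(λI - Sigma) = λ³ - tr·λ² + c_1·λ - det, where tr = trace, c_1 = sum of the principal 2×2 minors, det = det(Sigma):
  tr = 7 + 9 + 9 = 25,
  c_1 = (7·9 - (-2)²) + (7·9 - (2)²) + (9·9 - (1)²) = 59 + 59 + 80 = 198,
  det = 7·(9·9 - (1)²) - (-2)·((-2)·9 - (1)·(2)) + (2)·((-2)·(1) - 9·(2)) = 7·(80) - (-2)·(-20) + (2)·(-20) = 480.
  So p(λ) = λ³ - 25λ² + 198λ - 480.
Step 2 — look for an integer root (rational root theorem: any rational root is an integer divisor of 480). Testing λ = 10:
  p(10) = 1000 - 2500 + 1980 - 480 = 0  ✓
  Dividing out (λ - 10): p(λ) = (λ - 10)(λ² - 15λ + 48).
Step 3 — remaining eigenvalues from the quadratic λ² - 15λ + 48 = 0:
  Δ = 15² - 4·48 = 225 - 192 = 33,  λ = (15 ± √33)/2 = (15 ± 5.7446)/2 ≈ 10.3723 or 4.6277.
  Sorted: λ_1 = 10.3723,  λ_2 = 10,  λ_3 = 4.6277  (check: sum = 25 = tr ✓).

Step 4 — unit eigenvector for λ_1 ≈ 10.3723: v spans the null space of (Sigma - λ_1 I), whose rows are
  r_1 = (-3.3723, -2, 2),  r_2 = (-2, -1.3723, 1),  r_3 = (2, 1, -1.3723).
  v is orthogonal to every row, so take v ∝ r_1 × r_2 = ((-2)·(1) - (2)·(-1.3723), (2)·(-2) - (-3.3723)·(1), (-3.3723)·(-1.3723) - (-2)·(-2)) ≈ (0.7446, -0.6277, 0.6277).
  Let u = (0.7446, -0.6277, 0.6277).
  ||u|| = √((0.7446)² + (-0.6277)² + (0.6277)²) = √(1.3424) ≈ 1.1586,  v_1 = u/||u|| ≈ (0.6426, -0.5418, 0.5418) (||v_1|| = 1).

λ_1 = 10.3723,  λ_2 = 10,  λ_3 = 4.6277;  v_1 ≈ (0.6426, -0.5418, 0.5418)


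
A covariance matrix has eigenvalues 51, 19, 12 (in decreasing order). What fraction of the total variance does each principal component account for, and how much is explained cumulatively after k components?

Step 1 — total variance = trace(Sigma) = Σ λ_i = 51 + 19 + 12 = 82.

Step 2 — fraction explained by component i = λ_i / Σ λ:
  PC1: 51/82 = 0.622
  PC2: 19/82 = 0.2317
  PC3: 12/82 = 0.1463

Step 3 — cumulative fraction after k components = (λ_1 + ... + λ_k) / Σ λ:
  k = 1: 51/82 = 0.622
  k = 2: (51 + 19)/82 = 70/82 = 0.8537
  k = 3: (51 + 19 + 12)/82 = 82/82 = 1

Summary (fraction, with percent):

explained: PC1 0.622 (62.2%), PC2 0.2317 (23.17%), PC3 0.1463 (14.63%);  cumulative: 0.622, 0.8537, 1


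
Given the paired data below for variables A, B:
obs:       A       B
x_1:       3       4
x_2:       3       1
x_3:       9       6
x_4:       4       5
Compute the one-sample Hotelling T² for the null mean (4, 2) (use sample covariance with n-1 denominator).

Step 1 — sample mean vector:
  mean(A) = (3 + 3 + 9 + 4) / 4 = 19/4 = 4.75
  mean(B) = (4 + 1 + 6 + 5) / 4 = 16/4 = 4
  x̄ = (4.75, 4),  deviation x̄ - mu_0 = (4.75, 4) - (4, 2) = (0.75, 2).

Step 2 — sample covariance matrix, S[i,j] = (1/(n-1)) · Σ_k (x_{k,i} - mean_i) · (x_{k,j} - mean_j), divisor n-1 = 3:
  S[A,A] = ((-1.75)·(-1.75) + (-1.75)·(-1.75) + (4.25)·(4.25) + (-0.75)·(-0.75)) / 3 = 24.75/3 = 8.25
  S[A,B] = ((-1.75)·(0) + (-1.75)·(-3) + (4.25)·(2) + (-0.75)·(1)) / 3 = 13/3 = 4.3333
  S[B,B] = ((0)·(0) + (-3)·(-3) + (2)·(2) + (1)·(1)) / 3 = 14/3 = 4.6667
  S = [[8.25, 4.3333],
 [4.3333, 4.6667]].

Step 3 — invert S. det(S) = 8.25·4.6667 - (4.3333)² = 19.7222.
  S^{-1} = (1/det) · [[d, -b], [-b, a]] = [[0.2366, -0.2197],
 [-0.2197, 0.4183]].

Step 4 — quadratic form (x̄ - mu_0)^T · S^{-1} · (x̄ - mu_0):
  S^{-1} · (x̄ - mu_0) = (-0.262, 0.6718),
  (x̄ - mu_0)^T · [...] = (0.75)·(-0.262) + (2)·(0.6718) = 1.1472.

Step 5 — scale by n: T² = 4 · 1.1472 = 4.5887.

T² ≈ 4.5887


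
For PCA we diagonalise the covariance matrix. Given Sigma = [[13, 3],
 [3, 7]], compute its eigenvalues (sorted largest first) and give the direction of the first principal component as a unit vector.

Step 1 — characteristic polynomial of 2×2 Sigma:
  det(Sigma - λI) = λ² - trace · λ + det = 0.
  trace = 13 + 7 = 20, det = 13·7 - (3)² = 82.
Step 2 — discriminant:
  Δ = trace² - 4·det = 400 - 328 = 72.
Step 3 — eigenvalues:
  λ = (trace ± √Δ)/2 = (20 ± 8.4853)/2,
  λ_1 = 14.2426,  λ_2 = 5.7574.

Step 4 — unit eigenvector for λ_1: solve (Sigma - λ_1 I)v = 0. First row:
  (13 - 14.2426)·v_x + (3)·v_y = 0, i.e. (-1.2426)·v_x + (3)·v_y = 0,
  so v ∝ (b, λ_1 - a) = (3, 1.2426) = u.
  ||u|| = √((3)² + (1.2426)²) = √(10.5442) ≈ 3.2472,
  v_1 = u/||u|| ≈ (0.9239, 0.3827) (||v_1|| = 1).

λ_1 = 14.2426,  λ_2 = 5.7574;  v_1 ≈ (0.9239, 0.3827)


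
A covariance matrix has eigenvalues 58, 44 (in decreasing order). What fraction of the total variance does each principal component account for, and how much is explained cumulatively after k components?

Step 1 — total variance = trace(Sigma) = Σ λ_i = 58 + 44 = 102.

Step 2 — fraction explained by component i = λ_i / Σ λ:
  PC1: 58/102 = 0.5686
  PC2: 44/102 = 0.4314

Step 3 — cumulative fraction after k components = (λ_1 + ... + λ_k) / Σ λ:
  k = 1: 58/102 = 0.5686
  k = 2: (58 + 44)/102 = 102/102 = 1

Summary (fraction, with percent):

explained: PC1 0.5686 (56.86%), PC2 0.4314 (43.14%);  cumulative: 0.5686, 1


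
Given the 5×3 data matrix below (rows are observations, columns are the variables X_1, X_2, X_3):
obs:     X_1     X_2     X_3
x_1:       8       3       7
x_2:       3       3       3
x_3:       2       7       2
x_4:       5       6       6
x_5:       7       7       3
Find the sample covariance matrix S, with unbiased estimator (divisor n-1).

Step 1 — column means:
  mean(X_1) = (8 + 3 + 2 + 5 + 7) / 5 = 25/5 = 5
  mean(X_2) = (3 + 3 + 7 + 6 + 7) / 5 = 26/5 = 5.2
  mean(X_3) = (7 + 3 + 2 + 6 + 3) / 5 = 21/5 = 4.2

Step 2 — sample covariance S[i,j] = (1/(n-1)) · Σ_k (x_{k,i} - mean_i) · (x_{k,j} - mean_j), with n-1 = 4.
  S[X_1,X_1] = ((3)·(3) + (-2)·(-2) + (-3)·(-3) + (0)·(0) + (2)·(2)) / 4 = 26/4 = 6.5
  S[X_1,X_2] = ((3)·(-2.2) + (-2)·(-2.2) + (-3)·(1.8) + (0)·(0.8) + (2)·(1.8)) / 4 = -4/4 = -1
  S[X_1,X_3] = ((3)·(2.8) + (-2)·(-1.2) + (-3)·(-2.2) + (0)·(1.8) + (2)·(-1.2)) / 4 = 15/4 = 3.75
  S[X_2,X_2] = ((-2.2)·(-2.2) + (-2.2)·(-2.2) + (1.8)·(1.8) + (0.8)·(0.8) + (1.8)·(1.8)) / 4 = 16.8/4 = 4.2
  S[X_2,X_3] = ((-2.2)·(2.8) + (-2.2)·(-1.2) + (1.8)·(-2.2) + (0.8)·(1.8) + (1.8)·(-1.2)) / 4 = -8.2/4 = -2.05
  S[X_3,X_3] = ((2.8)·(2.8) + (-1.2)·(-1.2) + (-2.2)·(-2.2) + (1.8)·(1.8) + (-1.2)·(-1.2)) / 4 = 18.8/4 = 4.7

S is symmetric (S[j,i] = S[i,j]). Assembling:

S = [[6.5, -1, 3.75],
 [-1, 4.2, -2.05],
 [3.75, -2.05, 4.7]]


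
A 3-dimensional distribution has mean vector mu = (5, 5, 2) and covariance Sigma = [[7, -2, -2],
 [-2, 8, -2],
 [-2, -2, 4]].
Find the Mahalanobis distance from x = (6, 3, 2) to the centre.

Step 1 — centre the observation: (x - mu) = (1, -2, 0).

Step 2 — invert Sigma (cofactor / det for 3×3, or solve directly):
  Sigma^{-1} = [[0.2121, 0.0909, 0.1515],
 [0.0909, 0.1818, 0.1364],
 [0.1515, 0.1364, 0.3939]].

Step 3 — form the quadratic (x - mu)^T · Sigma^{-1} · (x - mu):
  Sigma^{-1} · (x - mu) = (0.0303, -0.2727, -0.1212).
  (x - mu)^T · [Sigma^{-1} · (x - mu)] = (1)·(0.0303) + (-2)·(-0.2727) + (0)·(-0.1212) = 0.5758.

Step 4 — take square root: d = √(0.5758) ≈ 0.7588.

d(x, mu) = √(0.5758) ≈ 0.7588


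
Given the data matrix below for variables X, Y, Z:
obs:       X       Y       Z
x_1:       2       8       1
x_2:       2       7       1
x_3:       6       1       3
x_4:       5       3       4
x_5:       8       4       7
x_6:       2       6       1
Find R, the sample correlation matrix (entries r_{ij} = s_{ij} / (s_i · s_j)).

Step 1 — column means:
  mean(X) = (2 + 2 + 6 + 5 + 8 + 2) / 6 = 25/6 = 4.1667
  mean(Y) = (8 + 7 + 1 + 3 + 4 + 6) / 6 = 29/6 = 4.8333
  mean(Z) = (1 + 1 + 3 + 4 + 7 + 1) / 6 = 17/6 = 2.8333

Step 2 — sample variances and covariances s[i,j] = (1/(n-1)) · Σ_k (x_{k,i} - mean_i) · (x_{k,j} - mean_j), with n-1 = 5:
  s[X,X] = ((-2.1667)·(-2.1667) + (-2.1667)·(-2.1667) + (1.8333)·(1.8333) + (0.8333)·(0.8333) + (3.8333)·(3.8333) + (-2.1667)·(-2.1667)) / 5 = 32.8333/5 = 6.5667
  s[X,Y] = ((-2.1667)·(3.1667) + (-2.1667)·(2.1667) + (1.8333)·(-3.8333) + (0.8333)·(-1.8333) + (3.8333)·(-0.8333) + (-2.1667)·(1.1667)) / 5 = -25.8333/5 = -5.1667
  s[X,Z] = ((-2.1667)·(-1.8333) + (-2.1667)·(-1.8333) + (1.8333)·(0.1667) + (0.8333)·(1.1667) + (3.8333)·(4.1667) + (-2.1667)·(-1.8333)) / 5 = 29.1667/5 = 5.8333
  s[Y,Y] = ((3.1667)·(3.1667) + (2.1667)·(2.1667) + (-3.8333)·(-3.8333) + (-1.8333)·(-1.8333) + (-0.8333)·(-0.8333) + (1.1667)·(1.1667)) / 5 = 34.8333/5 = 6.9667
  s[Y,Z] = ((3.1667)·(-1.8333) + (2.1667)·(-1.8333) + (-3.8333)·(0.1667) + (-1.8333)·(1.1667) + (-0.8333)·(4.1667) + (1.1667)·(-1.8333)) / 5 = -18.1667/5 = -3.6333
  s[Z,Z] = ((-1.8333)·(-1.8333) + (-1.8333)·(-1.8333) + (0.1667)·(0.1667) + (1.1667)·(1.1667) + (4.1667)·(4.1667) + (-1.8333)·(-1.8333)) / 5 = 28.8333/5 = 5.7667
  Sample standard deviations s_i = √(s[i,i]):
  s(X) = √(6.5667) = 2.5626
  s(Y) = √(6.9667) = 2.6394
  s(Z) = √(5.7667) = 2.4014

Step 3 — r_{ij} = s_{ij} / (s_i · s_j):
  r[X,X] = 1 (diagonal).
  r[X,Y] = -5.1667 / (2.5626 · 2.6394) = -5.1667 / 6.7637 = -0.7639
  r[X,Z] = 5.8333 / (2.5626 · 2.4014) = 5.8333 / 6.1537 = 0.9479
  r[Y,Y] = 1 (diagonal).
  r[Y,Z] = -3.6333 / (2.6394 · 2.4014) = -3.6333 / 6.3383 = -0.5732
  r[Z,Z] = 1 (diagonal).

R is symmetric with unit diagonal. Assembling:

R = [[1, -0.7639, 0.9479],
 [-0.7639, 1, -0.5732],
 [0.9479, -0.5732, 1]]


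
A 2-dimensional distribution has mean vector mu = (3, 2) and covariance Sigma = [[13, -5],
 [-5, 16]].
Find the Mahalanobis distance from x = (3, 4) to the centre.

Step 1 — centre the observation: (x - mu) = (0, 2).

Step 2 — invert Sigma. det(Sigma) = 13·16 - (-5)² = 183.
  Sigma^{-1} = (1/det) · [[d, -b], [-b, a]] = [[0.0874, 0.0273],
 [0.0273, 0.071]].

Step 3 — form the quadratic (x - mu)^T · Sigma^{-1} · (x - mu):
  Sigma^{-1} · (x - mu) = (0.0546, 0.1421).
  (x - mu)^T · [Sigma^{-1} · (x - mu)] = (0)·(0.0546) + (2)·(0.1421) = 0.2842.

Step 4 — take square root: d = √(0.2842) ≈ 0.5331.

d(x, mu) = √(0.2842) ≈ 0.5331


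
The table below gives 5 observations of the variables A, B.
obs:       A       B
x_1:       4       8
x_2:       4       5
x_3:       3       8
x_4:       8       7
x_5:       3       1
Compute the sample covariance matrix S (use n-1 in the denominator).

Step 1 — column means:
  mean(A) = (4 + 4 + 3 + 8 + 3) / 5 = 22/5 = 4.4
  mean(B) = (8 + 5 + 8 + 7 + 1) / 5 = 29/5 = 5.8

Step 2 — sample covariance S[i,j] = (1/(n-1)) · Σ_k (x_{k,i} - mean_i) · (x_{k,j} - mean_j), with n-1 = 4.
  S[A,A] = ((-0.4)·(-0.4) + (-0.4)·(-0.4) + (-1.4)·(-1.4) + (3.6)·(3.6) + (-1.4)·(-1.4)) / 4 = 17.2/4 = 4.3
  S[A,B] = ((-0.4)·(2.2) + (-0.4)·(-0.8) + (-1.4)·(2.2) + (3.6)·(1.2) + (-1.4)·(-4.8)) / 4 = 7.4/4 = 1.85
  S[B,B] = ((2.2)·(2.2) + (-0.8)·(-0.8) + (2.2)·(2.2) + (1.2)·(1.2) + (-4.8)·(-4.8)) / 4 = 34.8/4 = 8.7

S is symmetric (S[j,i] = S[i,j]). Assembling:

S = [[4.3, 1.85],
 [1.85, 8.7]]


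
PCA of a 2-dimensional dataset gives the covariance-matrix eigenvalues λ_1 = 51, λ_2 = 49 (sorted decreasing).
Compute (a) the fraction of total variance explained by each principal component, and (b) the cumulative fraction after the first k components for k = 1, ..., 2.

Step 1 — total variance = trace(Sigma) = Σ λ_i = 51 + 49 = 100.

Step 2 — fraction explained by component i = λ_i / Σ λ:
  PC1: 51/100 = 0.51
  PC2: 49/100 = 0.49

Step 3 — cumulative fraction after k components = (λ_1 + ... + λ_k) / Σ λ:
  k = 1: 51/100 = 0.51
  k = 2: (51 + 49)/100 = 100/100 = 1

Summary (fraction, with percent):

explained: PC1 0.51 (51%), PC2 0.49 (49%);  cumulative: 0.51, 1


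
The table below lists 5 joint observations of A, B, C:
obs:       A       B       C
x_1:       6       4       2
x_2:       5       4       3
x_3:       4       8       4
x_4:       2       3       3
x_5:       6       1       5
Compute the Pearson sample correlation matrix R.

Step 1 — column means:
  mean(A) = (6 + 5 + 4 + 2 + 6) / 5 = 23/5 = 4.6
  mean(B) = (4 + 4 + 8 + 3 + 1) / 5 = 20/5 = 4
  mean(C) = (2 + 3 + 4 + 3 + 5) / 5 = 17/5 = 3.4

Step 2 — sample variances and covariances s[i,j] = (1/(n-1)) · Σ_k (x_{k,i} - mean_i) · (x_{k,j} - mean_j), with n-1 = 4:
  s[A,A] = ((1.4)·(1.4) + (0.4)·(0.4) + (-0.6)·(-0.6) + (-2.6)·(-2.6) + (1.4)·(1.4)) / 4 = 11.2/4 = 2.8
  s[A,B] = ((1.4)·(0) + (0.4)·(0) + (-0.6)·(4) + (-2.6)·(-1) + (1.4)·(-3)) / 4 = -4/4 = -1
  s[A,C] = ((1.4)·(-1.4) + (0.4)·(-0.4) + (-0.6)·(0.6) + (-2.6)·(-0.4) + (1.4)·(1.6)) / 4 = 0.8/4 = 0.2
  s[B,B] = ((0)·(0) + (0)·(0) + (4)·(4) + (-1)·(-1) + (-3)·(-3)) / 4 = 26/4 = 6.5
  s[B,C] = ((0)·(-1.4) + (0)·(-0.4) + (4)·(0.6) + (-1)·(-0.4) + (-3)·(1.6)) / 4 = -2/4 = -0.5
  s[C,C] = ((-1.4)·(-1.4) + (-0.4)·(-0.4) + (0.6)·(0.6) + (-0.4)·(-0.4) + (1.6)·(1.6)) / 4 = 5.2/4 = 1.3
  Sample standard deviations s_i = √(s[i,i]):
  s(A) = √(2.8) = 1.6733
  s(B) = √(6.5) = 2.5495
  s(C) = √(1.3) = 1.1402

Step 3 — r_{ij} = s_{ij} / (s_i · s_j):
  r[A,A] = 1 (diagonal).
  r[A,B] = -1 / (1.6733 · 2.5495) = -1 / 4.2661 = -0.2344
  r[A,C] = 0.2 / (1.6733 · 1.1402) = 0.2 / 1.9079 = 0.1048
  r[B,B] = 1 (diagonal).
  r[B,C] = -0.5 / (2.5495 · 1.1402) = -0.5 / 2.9069 = -0.172
  r[C,C] = 1 (diagonal).

R is symmetric with unit diagonal. Assembling:

R = [[1, -0.2344, 0.1048],
 [-0.2344, 1, -0.172],
 [0.1048, -0.172, 1]]


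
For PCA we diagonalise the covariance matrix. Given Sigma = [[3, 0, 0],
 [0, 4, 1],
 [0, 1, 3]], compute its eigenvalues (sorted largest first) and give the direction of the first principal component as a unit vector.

Step 1 — characteristic polynomial p(λ) = det(λI - Sigma) = λ³ - tr·λ² + c_1·λ - det, where tr = trace, c_1 = sum of the principal 2×2 minors, det = det(Sigma):
  tr = 3 + 4 + 3 = 10,
  c_1 = (3·4 - (0)²) + (3·3 - (0)²) + (4·3 - (1)²) = 12 + 9 + 11 = 32,
  det = 3·(4·3 - (1)²) - (0)·((0)·3 - (1)·(0)) + (0)·((0)·(1) - 4·(0)) = 3·(11) - (0)·(0) + (0)·(0) = 33.
  So p(λ) = λ³ - 10λ² + 32λ - 33.
Step 2 — look for an integer root (rational root theorem: any rational root is an integer divisor of 33). Testing λ = 3:
  p(3) = 27 - 90 + 96 - 33 = 0  ✓
  Dividing out (λ - 3): p(λ) = (λ - 3)(λ² - 7λ + 11).
Step 3 — remaining eigenvalues from the quadratic λ² - 7λ + 11 = 0:
  Δ = 7² - 4·11 = 49 - 44 = 5,  λ = (7 ± √5)/2 = (7 ± 2.2361)/2 ≈ 4.618 or 2.382.
  Sorted: λ_1 = 4.618,  λ_2 = 3,  λ_3 = 2.382  (check: sum = 10 = tr ✓).

Step 4 — unit eigenvector for λ_1 ≈ 4.618: v spans the null space of (Sigma - λ_1 I), whose rows are
  r_1 = (-1.618, 0, 0),  r_2 = (0, -0.618, 1),  r_3 = (0, 1, -1.618).
  v is orthogonal to every row, so take v ∝ r_1 × r_2 = ((0)·(1) - (0)·(-0.618), (0)·(0) - (-1.618)·(1), (-1.618)·(-0.618) - (0)·(0)) ≈ (0, 1.618, 1).
  Let u = (0, 1.618, 1).
  ||u|| = √((0)² + (1.618)² + (1)²) = √(3.618) ≈ 1.9021,  v_1 = u/||u|| ≈ (0, 0.8507, 0.5257) (||v_1|| = 1).

λ_1 = 4.618,  λ_2 = 3,  λ_3 = 2.382;  v_1 ≈ (0, 0.8507, 0.5257)
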